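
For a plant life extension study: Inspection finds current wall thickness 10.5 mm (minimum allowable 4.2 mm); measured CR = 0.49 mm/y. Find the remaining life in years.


Apply the remaining-life relation: RL = (t_current − t_min) / CR
RL = (10.5 − 4.2) / 0.49 = 6.3 / 0.49 = 12.9 years

12.9 years


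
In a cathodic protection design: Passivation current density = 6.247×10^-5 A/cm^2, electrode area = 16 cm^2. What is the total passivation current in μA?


I = i_pass * A, then convert A → μA (×10^6)
I = 6.247×10^-5 * 16 * 10^6 = 999.52 μA

999.52 μA


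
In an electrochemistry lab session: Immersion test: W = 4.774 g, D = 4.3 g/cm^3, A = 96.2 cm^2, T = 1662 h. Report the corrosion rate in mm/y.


Apply the mm/y weight-loss relation: CR = 87600 * W / (D * A * T)
Numerator: 87600 * 4.774 = 418202.4
Denominator: 4.3 * 96.2 * 1662 = 687502.92
CR = 418202.4 / 687502.92 = 0.608292 mm/y

0.608292 mm/y


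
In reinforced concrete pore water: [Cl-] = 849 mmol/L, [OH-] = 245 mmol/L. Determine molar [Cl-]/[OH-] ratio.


Threshold parameter = [Cl-] / [OH-] (molar basis; both in mmol/L, so units cancel)
Ratio = 849 / 245 = 3.47

3.47


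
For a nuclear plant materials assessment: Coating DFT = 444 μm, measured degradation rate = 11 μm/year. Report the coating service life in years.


Service life = thickness / degradation rate
Life = 444 / 11 = 40.4 years

40.4 years


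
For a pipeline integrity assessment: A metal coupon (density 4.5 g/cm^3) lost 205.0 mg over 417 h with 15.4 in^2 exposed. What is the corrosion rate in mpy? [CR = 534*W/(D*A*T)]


Apply the mpy weight-loss relation: CR = 534 * W / (D * A * T)
Numerator: 534 * 205.0 = 109470.0
Denominator: 4.5 * 15.4 * 417 = 28898.1
CR = 109470.0 / 28898.1 = 3.78814 mpy

3.78814 mpy


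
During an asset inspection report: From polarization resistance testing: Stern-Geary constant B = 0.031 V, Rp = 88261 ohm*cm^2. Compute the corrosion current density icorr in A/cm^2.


Apply the Stern-Geary relation: icorr = B / Rp
icorr = 0.031 / 88261 = 3.512×10^-7 A/cm^2

3.512×10^-7 A/cm^2


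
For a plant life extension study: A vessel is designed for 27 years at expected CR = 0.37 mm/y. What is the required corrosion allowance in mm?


Corrosion allowance = CR × design life
CA = 0.37 * 27 = 9.99 mm

9.99 mm


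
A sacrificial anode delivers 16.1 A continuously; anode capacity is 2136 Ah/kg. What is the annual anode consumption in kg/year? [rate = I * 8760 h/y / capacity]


Annual consumption = current * hours per year / capacity
Rate = 16.1 * 8760 / 2136 = 66.0 kg/year

66.0 kg/year


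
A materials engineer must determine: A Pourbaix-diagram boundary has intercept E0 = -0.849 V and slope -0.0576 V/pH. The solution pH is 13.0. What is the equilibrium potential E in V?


Apply the Pourbaix line equation: E = E0 + slope*pH
E = -0.849 + (-0.0576)*13.0 = -0.849 + (-0.7488) = -1.5978 V
Rounded to 3 decimal places: E = -1.598 V

-1.598 V


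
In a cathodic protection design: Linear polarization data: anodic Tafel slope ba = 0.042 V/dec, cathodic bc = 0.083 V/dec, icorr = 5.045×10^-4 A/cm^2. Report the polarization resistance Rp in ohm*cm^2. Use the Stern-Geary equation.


Apply the Stern-Geary equation: Rp = ba*bc / (2.303*icorr*(ba+bc))
ba*bc = 0.042*0.083 = 0.003486
ba+bc = 0.125; 2.303*icorr*(ba+bc) = 2.303*5.045×10^-4*0.125 = 1.4523294×10^-4
Rp = 0.003486 / 1.4523294×10^-4 = 24.0 ohm*cm^2

24.0 ohm*cm^2


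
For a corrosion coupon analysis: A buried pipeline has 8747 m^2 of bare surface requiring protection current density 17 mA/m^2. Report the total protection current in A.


I = area * current density, then convert mA → A (÷1000)
I = 8747 * 17 / 1000 = 148.7 A

148.7 A


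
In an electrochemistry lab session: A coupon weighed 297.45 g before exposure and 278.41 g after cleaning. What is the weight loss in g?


Weight loss = initial − final
WL = 297.45 − 278.41 = 19.04 g

19.04 g


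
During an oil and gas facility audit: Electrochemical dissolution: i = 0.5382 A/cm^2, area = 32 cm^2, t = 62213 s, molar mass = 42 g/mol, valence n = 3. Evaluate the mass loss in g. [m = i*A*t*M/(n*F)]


Apply Faraday's law: m = i*A*t*M / (n*F)
Total charge passed Q = i*A*t = 0.5382*32*62213 = 1071457.1712 C
m = Q*M/(n*F) = 1071457.1712*42/(3*96485) = 155.469 g

155.469 g


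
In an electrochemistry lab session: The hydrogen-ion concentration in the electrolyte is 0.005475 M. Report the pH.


pH = −log10[H+]
pH = −log10(0.005475) = 2.26

2.26


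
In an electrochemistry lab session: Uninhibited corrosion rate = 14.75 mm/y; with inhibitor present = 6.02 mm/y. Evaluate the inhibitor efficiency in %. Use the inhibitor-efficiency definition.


Apply the inhibitor-efficiency definition: IE = (CR_blank − CR_inh)/CR_blank × 100
IE = (14.75 − 6.02) / 14.75 × 100
IE = 8.73 / 14.75 × 100 = 59.2 %

59.2 %


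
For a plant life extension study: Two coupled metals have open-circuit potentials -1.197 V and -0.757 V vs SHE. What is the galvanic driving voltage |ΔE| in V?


Driving voltage is the absolute potential difference.
|ΔE| = |-1.197 − (-0.757)| = 0.44 V

0.44 V


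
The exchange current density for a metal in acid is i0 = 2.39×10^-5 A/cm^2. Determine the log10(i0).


i0 = 2.39×10^-5 A/cm^2
log10(i0) = -4.622

-4.622


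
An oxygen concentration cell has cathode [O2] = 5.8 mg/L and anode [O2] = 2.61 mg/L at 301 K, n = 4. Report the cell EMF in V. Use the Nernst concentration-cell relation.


Apply the Nernst concentration-cell relation: E = (RT/nF)*ln(C_cathode/C_anode)
RT/nF = 8.314*301/(4*96485) = 0.0064842 V
ln(5.8/2.61) = 0.79851
E = 0.0064842 * 0.79851 = 0.00518 V

0.00518 V


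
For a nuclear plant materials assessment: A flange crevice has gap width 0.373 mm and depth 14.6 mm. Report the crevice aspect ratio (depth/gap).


Aspect ratio = depth / gap
Ratio = 14.6 / 0.373 = 39.1

39.1


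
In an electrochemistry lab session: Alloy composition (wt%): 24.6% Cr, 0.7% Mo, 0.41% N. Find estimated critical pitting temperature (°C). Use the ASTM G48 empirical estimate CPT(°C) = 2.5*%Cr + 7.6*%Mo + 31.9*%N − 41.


Apply the ASTM G48 empirical CPT estimate: CPT(°C) = 2.5*%Cr + 7.6*%Mo + 31.9*%N − 41
2.5*24.6 = 61.5; 7.6*0.7 = 5.32; 31.9*0.41 = 13.079
CPT = 61.5 + 5.32 + 13.079 − 41 = 38.899 °C
Rounded to 0.1 °C: CPT ≈ 38.9 °C

38.9 °C


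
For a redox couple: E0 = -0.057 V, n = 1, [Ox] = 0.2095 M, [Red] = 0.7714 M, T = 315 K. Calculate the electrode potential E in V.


Apply the Nernst equation: E = E0 + (RT/nF)*ln([Ox]/[Red])
Step 1: RT/nF = 8.314*315/(1*96485) = 0.02714318 V
Step 2: [Ox]/[Red] = 0.2095/0.7714 = 0.271584
Step 3: ln(0.271584) = -1.303484
Step 4: correction = 0.02714318 * -1.303484 = -0.0354 V
E = -0.057 + -0.0354 = -0.0924 V

-0.0924 V


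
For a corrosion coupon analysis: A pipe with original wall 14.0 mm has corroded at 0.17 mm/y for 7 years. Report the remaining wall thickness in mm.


Remaining wall = original − CR × time
t = 14.0 − 0.17*7 = 14.0 − 1.19 = 12.81 mm

12.81 mm


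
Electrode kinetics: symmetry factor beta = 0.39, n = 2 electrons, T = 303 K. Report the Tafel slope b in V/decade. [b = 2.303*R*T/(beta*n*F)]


Apply the Tafel slope relation: b = 2.303*R*T/(beta*n*F)
Numerator: 2.303 * 8.314 * 303 = 5801.58
Denominator: 0.39 * 2 * 96485 = 75258.3
b = 5801.58 / 75258.3 = 0.077 V/decade

0.077 V/decade


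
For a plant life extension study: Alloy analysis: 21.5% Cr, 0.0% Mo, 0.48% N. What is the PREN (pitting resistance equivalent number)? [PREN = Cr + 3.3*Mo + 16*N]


Apply the PREN formula: PREN = Cr + 3.3*Mo + 16*N
PREN = 21.5 + 3.3*0.0 + 16*0.48
PREN = 21.5 + 0.0 + 7.68 = 29.18

29.18


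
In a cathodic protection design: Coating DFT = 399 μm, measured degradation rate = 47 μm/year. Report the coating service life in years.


Service life = thickness / degradation rate
Life = 399 / 47 = 8.5 years

8.5 years


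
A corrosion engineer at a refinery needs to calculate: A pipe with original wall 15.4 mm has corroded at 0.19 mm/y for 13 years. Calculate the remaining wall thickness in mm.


Remaining wall = original − CR × time
t = 15.4 − 0.19*13 = 15.4 − 2.47 = 12.93 mm

12.93 mm


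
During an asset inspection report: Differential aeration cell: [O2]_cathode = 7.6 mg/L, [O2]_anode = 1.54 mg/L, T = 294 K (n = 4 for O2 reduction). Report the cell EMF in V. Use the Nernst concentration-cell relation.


Apply the Nernst concentration-cell relation: E = (RT/nF)*ln(C_cathode/C_anode)
RT/nF = 8.314*294/(4*96485) = 0.00633341 V
ln(7.6/1.54) = 1.59637
E = 0.00633341 * 1.59637 = 0.01011 V

0.01011 V


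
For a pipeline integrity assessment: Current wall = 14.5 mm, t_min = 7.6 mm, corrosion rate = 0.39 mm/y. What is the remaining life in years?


Apply the remaining-life relation: RL = (t_current − t_min) / CR
RL = (14.5 − 7.6) / 0.39 = 6.9 / 0.39 = 17.7 years

17.7 years


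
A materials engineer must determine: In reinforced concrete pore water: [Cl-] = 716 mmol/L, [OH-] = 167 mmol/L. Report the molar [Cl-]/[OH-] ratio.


Threshold parameter = [Cl-] / [OH-] (molar basis; both in mmol/L, so units cancel)
Ratio = 716 / 167 = 4.29

4.29


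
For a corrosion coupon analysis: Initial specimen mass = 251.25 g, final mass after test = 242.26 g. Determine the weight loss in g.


Weight loss = initial − final
WL = 251.25 − 242.26 = 8.99 g

8.99 g


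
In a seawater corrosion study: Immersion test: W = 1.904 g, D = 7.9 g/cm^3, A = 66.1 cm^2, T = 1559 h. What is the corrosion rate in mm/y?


Apply the mm/y weight-loss relation: CR = 87600 * W / (D * A * T)
Numerator: 87600 * 1.904 = 166790.4
Denominator: 7.9 * 66.1 * 1559 = 814094.21
CR = 166790.4 / 814094.21 = 0.2049 mm/y

0.2049 mm/y


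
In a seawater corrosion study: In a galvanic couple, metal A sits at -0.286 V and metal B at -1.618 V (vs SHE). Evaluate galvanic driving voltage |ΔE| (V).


Driving voltage is the absolute potential difference.
|ΔE| = |-0.286 − (-1.618)| = 1.332 V

1.332 V


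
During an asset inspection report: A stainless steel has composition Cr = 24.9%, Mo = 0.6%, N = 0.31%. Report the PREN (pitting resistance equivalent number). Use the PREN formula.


Apply the PREN formula: PREN = Cr + 3.3*Mo + 16*N
PREN = 24.9 + 3.3*0.6 + 16*0.31
PREN = 24.9 + 1.98 + 4.96 = 31.84

31.84


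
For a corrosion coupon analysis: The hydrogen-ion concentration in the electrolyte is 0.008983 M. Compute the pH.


pH = −log10[H+]
pH = −log10(0.008983) = 2.05

2.05


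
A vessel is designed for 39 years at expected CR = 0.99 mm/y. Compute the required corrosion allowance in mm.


Corrosion allowance = CR × design life
CA = 0.99 * 39 = 38.61 mm

38.61 mm


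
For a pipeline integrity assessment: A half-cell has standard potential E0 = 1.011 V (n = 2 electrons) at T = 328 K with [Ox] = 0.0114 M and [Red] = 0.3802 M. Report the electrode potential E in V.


Apply the Nernst equation: E = E0 + (RT/nF)*ln([Ox]/[Red])
Step 1: RT/nF = 8.314*328/(2*96485) = 0.01413169 V
Step 2: [Ox]/[Red] = 0.0114/0.3802 = 0.029984
Step 3: ln(0.029984) = -3.507091
Step 4: correction = 0.01413169 * -3.507091 = -0.0496 V
E = 1.011 + -0.0496 = 0.9614 V

0.9614 V


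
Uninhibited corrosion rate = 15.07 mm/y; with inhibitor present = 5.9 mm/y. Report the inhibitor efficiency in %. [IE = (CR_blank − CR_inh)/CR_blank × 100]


Apply the inhibitor-efficiency definition: IE = (CR_blank − CR_inh)/CR_blank × 100
IE = (15.07 − 5.9) / 15.07 × 100
IE = 9.17 / 15.07 × 100 = 60.8 %

60.8 %


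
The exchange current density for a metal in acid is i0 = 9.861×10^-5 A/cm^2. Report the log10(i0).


i0 = 9.861×10^-5 A/cm^2
log10(i0) = -4.006

-4.006


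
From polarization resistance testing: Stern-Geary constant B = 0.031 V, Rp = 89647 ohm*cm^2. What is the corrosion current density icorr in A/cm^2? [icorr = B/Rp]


Apply the Stern-Geary relation: icorr = B / Rp
icorr = 0.031 / 89647 = 3.458×10^-7 A/cm^2

3.458×10^-7 A/cm^2


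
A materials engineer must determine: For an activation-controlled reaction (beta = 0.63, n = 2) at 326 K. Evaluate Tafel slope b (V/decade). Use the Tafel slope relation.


Apply the Tafel slope relation: b = 2.303*R*T/(beta*n*F)
Numerator: 2.303 * 8.314 * 326 = 6241.97
Denominator: 0.63 * 2 * 96485 = 121571.1
b = 6241.97 / 121571.1 = 0.051 V/decade

0.051 V/decade


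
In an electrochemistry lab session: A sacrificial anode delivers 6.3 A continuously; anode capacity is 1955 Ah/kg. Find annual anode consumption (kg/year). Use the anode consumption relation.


Annual consumption = current * hours per year / capacity
Rate = 6.3 * 8760 / 1955 = 28.2 kg/year

28.2 kg/year


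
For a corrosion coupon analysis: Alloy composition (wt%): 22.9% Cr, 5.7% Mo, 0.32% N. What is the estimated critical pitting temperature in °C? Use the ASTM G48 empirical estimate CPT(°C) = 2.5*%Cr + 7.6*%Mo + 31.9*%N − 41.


Apply the ASTM G48 empirical CPT estimate: CPT(°C) = 2.5*%Cr + 7.6*%Mo + 31.9*%N − 41
2.5*22.9 = 57.25; 7.6*5.7 = 43.32; 31.9*0.32 = 10.208
CPT = 57.25 + 43.32 + 10.208 − 41 = 69.778 °C
Rounded to 0.1 °C: CPT ≈ 69.8 °C

69.8 °C


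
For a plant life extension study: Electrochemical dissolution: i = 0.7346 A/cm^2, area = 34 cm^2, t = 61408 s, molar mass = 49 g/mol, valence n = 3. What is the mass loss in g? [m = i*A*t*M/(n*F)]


Apply Faraday's law: m = i*A*t*M / (n*F)
Total charge passed Q = i*A*t = 0.7346*34*61408 = 1533750.7712 C
m = Q*M/(n*F) = 1533750.7712*49/(3*96485) = 259.6389 g

259.6389 g


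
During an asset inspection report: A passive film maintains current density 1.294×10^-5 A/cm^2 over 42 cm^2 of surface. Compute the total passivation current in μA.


I = i_pass * A, then convert A → μA (×10^6)
I = 1.294×10^-5 * 42 * 10^6 = 543.48 μA

543.48 μA


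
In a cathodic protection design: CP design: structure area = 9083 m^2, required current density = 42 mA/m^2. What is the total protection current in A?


I = area * current density, then convert mA → A (÷1000)
I = 9083 * 42 / 1000 = 381.49 A

381.49 A


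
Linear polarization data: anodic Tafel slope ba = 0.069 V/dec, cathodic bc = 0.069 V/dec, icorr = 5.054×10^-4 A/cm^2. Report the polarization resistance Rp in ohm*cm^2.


Apply the Stern-Geary equation: Rp = ba*bc / (2.303*icorr*(ba+bc))
ba*bc = 0.069*0.069 = 0.004761
ba+bc = 0.138; 2.303*icorr*(ba+bc) = 2.303*5.054×10^-4*0.138 = 1.606232×10^-4
Rp = 0.004761 / 1.606232×10^-4 = 29.64 ohm*cm^2

29.64 ohm*cm^2


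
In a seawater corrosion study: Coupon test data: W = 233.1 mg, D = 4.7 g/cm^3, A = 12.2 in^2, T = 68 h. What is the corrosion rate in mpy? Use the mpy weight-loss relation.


Apply the mpy weight-loss relation: CR = 534 * W / (D * A * T)
Numerator: 534 * 233.1 = 124475.4
Denominator: 4.7 * 12.2 * 68 = 3899.12
CR = 124475.4 / 3899.12 = 31.924 mpy

31.924 mpy


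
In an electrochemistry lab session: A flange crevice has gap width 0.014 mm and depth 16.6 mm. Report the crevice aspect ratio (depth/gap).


Aspect ratio = depth / gap
Ratio = 16.6 / 0.014 = 1185.7

1185.7


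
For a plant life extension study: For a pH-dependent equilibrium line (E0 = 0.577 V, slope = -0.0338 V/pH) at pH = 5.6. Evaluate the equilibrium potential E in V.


Apply the Pourbaix line equation: E = E0 + slope*pH
E = 0.577 + (-0.0338)*5.6 = 0.577 + (-0.18928) = 0.38772 V
Rounded to 3 decimal places: E = 0.388 V

0.388 V


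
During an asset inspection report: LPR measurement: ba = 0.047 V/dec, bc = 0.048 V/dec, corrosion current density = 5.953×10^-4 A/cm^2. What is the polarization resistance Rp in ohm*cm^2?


Apply the Stern-Geary equation: Rp = ba*bc / (2.303*icorr*(ba+bc))
ba*bc = 0.047*0.048 = 0.002256
ba+bc = 0.095; 2.303*icorr*(ba+bc) = 2.303*5.953×10^-4*0.095 = 1.3024271×10^-4
Rp = 0.002256 / 1.3024271×10^-4 = 17.32 ohm*cm^2

17.32 ohm*cm^2


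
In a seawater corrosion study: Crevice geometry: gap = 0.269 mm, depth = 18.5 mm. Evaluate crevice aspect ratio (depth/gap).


Aspect ratio = depth / gap
Ratio = 18.5 / 0.269 = 68.8

68.8


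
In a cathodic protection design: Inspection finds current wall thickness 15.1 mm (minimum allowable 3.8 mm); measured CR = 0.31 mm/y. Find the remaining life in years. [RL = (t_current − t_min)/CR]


Apply the remaining-life relation: RL = (t_current − t_min) / CR
RL = (15.1 − 3.8) / 0.31 = 11.3 / 0.31 = 36.5 years

36.5 years


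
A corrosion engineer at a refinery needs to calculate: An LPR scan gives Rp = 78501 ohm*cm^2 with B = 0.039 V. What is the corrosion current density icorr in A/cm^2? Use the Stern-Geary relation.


Apply the Stern-Geary relation: icorr = B / Rp
icorr = 0.039 / 78501 = 4.968×10^-7 A/cm^2

4.968×10^-7 A/cm^2


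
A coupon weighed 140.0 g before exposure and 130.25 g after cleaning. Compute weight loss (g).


Weight loss = initial − final
WL = 140.0 − 130.25 = 9.75 g

9.75 g


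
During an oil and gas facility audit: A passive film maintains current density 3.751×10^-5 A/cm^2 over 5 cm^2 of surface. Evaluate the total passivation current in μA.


I = i_pass * A, then convert A → μA (×10^6)
I = 3.751×10^-5 * 5 * 10^6 = 187.55 μA

187.55 μA


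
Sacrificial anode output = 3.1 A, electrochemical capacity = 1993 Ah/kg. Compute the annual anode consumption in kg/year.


Annual consumption = current * hours per year / capacity
Rate = 3.1 * 8760 / 1993 = 13.6 kg/year

13.6 kg/year


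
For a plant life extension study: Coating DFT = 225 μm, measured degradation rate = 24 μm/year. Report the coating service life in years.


Service life = thickness / degradation rate
Life = 225 / 24 = 9.4 years

9.4 years


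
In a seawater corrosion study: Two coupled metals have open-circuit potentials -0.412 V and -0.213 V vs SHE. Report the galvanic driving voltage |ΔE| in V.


Driving voltage is the absolute potential difference.
|ΔE| = |-0.412 − (-0.213)| = 0.199 V

0.199 V


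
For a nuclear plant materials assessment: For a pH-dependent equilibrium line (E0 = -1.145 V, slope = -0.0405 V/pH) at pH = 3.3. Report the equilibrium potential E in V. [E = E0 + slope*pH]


Apply the Pourbaix line equation: E = E0 + slope*pH
E = -1.145 + (-0.0405)*3.3 = -1.145 + (-0.13365) = -1.27865 V
Rounded to 3 decimal places: E = -1.279 V

-1.279 V


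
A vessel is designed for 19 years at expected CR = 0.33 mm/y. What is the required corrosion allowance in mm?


Corrosion allowance = CR × design life
CA = 0.33 * 19 = 6.27 mm

6.27 mm


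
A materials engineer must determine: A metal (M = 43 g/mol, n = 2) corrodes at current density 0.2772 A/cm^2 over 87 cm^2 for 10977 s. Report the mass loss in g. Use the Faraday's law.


Apply Faraday's law: m = i*A*t*M / (n*F)
Total charge passed Q = i*A*t = 0.2772*87*10977 = 264725.7228 C
m = Q*M/(n*F) = 264725.7228*43/(2*96485) = 58.98951 g

58.98951 g


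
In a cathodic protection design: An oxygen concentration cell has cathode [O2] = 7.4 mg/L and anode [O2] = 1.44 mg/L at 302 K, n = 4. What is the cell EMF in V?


Apply the Nernst concentration-cell relation: E = (RT/nF)*ln(C_cathode/C_anode)
RT/nF = 8.314*302/(4*96485) = 0.00650575 V
ln(7.4/1.44) = 1.63684
E = 0.00650575 * 1.63684 = 0.01065 V

0.01065 V


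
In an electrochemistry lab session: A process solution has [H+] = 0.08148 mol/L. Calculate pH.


pH = −log10[H+]
pH = −log10(0.08148) = 1.09

1.09


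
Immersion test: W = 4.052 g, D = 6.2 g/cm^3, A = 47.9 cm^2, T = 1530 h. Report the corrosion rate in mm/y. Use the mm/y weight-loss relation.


Apply the mm/y weight-loss relation: CR = 87600 * W / (D * A * T)
Numerator: 87600 * 4.052 = 354955.2
Denominator: 6.2 * 47.9 * 1530 = 454379.4
CR = 354955.2 / 454379.4 = 0.7812 mm/y

0.7812 mm/y


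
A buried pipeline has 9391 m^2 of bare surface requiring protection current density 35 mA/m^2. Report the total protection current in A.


I = area * current density, then convert mA → A (÷1000)
I = 9391 * 35 / 1000 = 328.69 A

328.69 A


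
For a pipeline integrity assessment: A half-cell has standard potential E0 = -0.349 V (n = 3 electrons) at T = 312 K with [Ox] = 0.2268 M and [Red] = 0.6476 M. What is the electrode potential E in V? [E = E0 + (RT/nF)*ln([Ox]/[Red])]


Apply the Nernst equation: E = E0 + (RT/nF)*ln([Ox]/[Red])
Step 1: RT/nF = 8.314*312/(3*96485) = 0.00896156 V
Step 2: [Ox]/[Red] = 0.2268/0.6476 = 0.350216
Step 3: ln(0.350216) = -1.049205
Step 4: correction = 0.00896156 * -1.049205 = -0.009 V
E = -0.349 + -0.009 = -0.358 V

-0.358 V


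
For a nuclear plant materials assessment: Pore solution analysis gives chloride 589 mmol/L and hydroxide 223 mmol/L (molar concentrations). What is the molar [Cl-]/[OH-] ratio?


Threshold parameter = [Cl-] / [OH-] (molar basis; both in mmol/L, so units cancel)
Ratio = 589 / 223 = 2.64

2.64


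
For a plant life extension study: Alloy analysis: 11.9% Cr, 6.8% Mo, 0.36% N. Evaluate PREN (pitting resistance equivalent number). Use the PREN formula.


Apply the PREN formula: PREN = Cr + 3.3*Mo + 16*N
PREN = 11.9 + 3.3*6.8 + 16*0.36
PREN = 11.9 + 22.44 + 5.76 = 40.1

40.1


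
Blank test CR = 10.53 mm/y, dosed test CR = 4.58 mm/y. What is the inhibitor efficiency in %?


Apply the inhibitor-efficiency definition: IE = (CR_blank − CR_inh)/CR_blank × 100
IE = (10.53 − 4.58) / 10.53 × 100
IE = 5.95 / 10.53 × 100 = 56.5 %

56.5 %


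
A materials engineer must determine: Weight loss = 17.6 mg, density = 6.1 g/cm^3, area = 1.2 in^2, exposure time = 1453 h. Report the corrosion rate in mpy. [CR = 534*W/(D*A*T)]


Apply the mpy weight-loss relation: CR = 534 * W / (D * A * T)
Numerator: 534 * 17.6 = 9398.4
Denominator: 6.1 * 1.2 * 1453 = 10635.96
CR = 9398.4 / 10635.96 = 0.884 mpy

0.884 mpy


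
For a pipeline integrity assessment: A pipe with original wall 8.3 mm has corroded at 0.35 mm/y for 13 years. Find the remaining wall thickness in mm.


Remaining wall = original − CR × time
t = 8.3 − 0.35*13 = 8.3 − 4.55 = 3.75 mm

3.75 mm


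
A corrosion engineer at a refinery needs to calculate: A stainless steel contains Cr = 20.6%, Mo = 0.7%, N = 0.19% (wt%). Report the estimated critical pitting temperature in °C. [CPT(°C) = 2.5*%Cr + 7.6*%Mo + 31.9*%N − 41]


Apply the ASTM G48 empirical CPT estimate: CPT(°C) = 2.5*%Cr + 7.6*%Mo + 31.9*%N − 41
2.5*20.6 = 51.5; 7.6*0.7 = 5.32; 31.9*0.19 = 6.061
CPT = 51.5 + 5.32 + 6.061 − 41 = 21.881 °C
Rounded to 0.1 °C: CPT ≈ 21.9 °C

21.9 °C


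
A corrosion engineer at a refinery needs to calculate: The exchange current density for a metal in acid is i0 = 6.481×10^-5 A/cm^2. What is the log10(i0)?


i0 = 6.481×10^-5 A/cm^2
log10(i0) = -4.188

-4.188


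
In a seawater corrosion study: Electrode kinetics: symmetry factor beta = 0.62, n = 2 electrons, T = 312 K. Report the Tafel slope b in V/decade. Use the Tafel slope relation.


Apply the Tafel slope relation: b = 2.303*R*T/(beta*n*F)
Numerator: 2.303 * 8.314 * 312 = 5973.91
Denominator: 0.62 * 2 * 96485 = 119641.4
b = 5973.91 / 119641.4 = 0.05 V/decade

0.05 V/decade


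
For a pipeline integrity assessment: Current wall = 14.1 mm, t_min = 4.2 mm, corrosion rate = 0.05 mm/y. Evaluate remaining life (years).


Apply the remaining-life relation: RL = (t_current − t_min) / CR
RL = (14.1 − 4.2) / 0.05 = 9.9 / 0.05 = 198.0 years

198.0 years


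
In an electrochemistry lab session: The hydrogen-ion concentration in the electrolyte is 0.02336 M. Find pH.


pH = −log10[H+]
pH = −log10(0.02336) = 1.63

1.63


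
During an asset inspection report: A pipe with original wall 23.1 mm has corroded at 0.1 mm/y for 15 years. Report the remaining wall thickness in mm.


Remaining wall = original − CR × time
t = 23.1 − 0.1*15 = 23.1 − 1.5 = 21.6 mm

21.6 mm


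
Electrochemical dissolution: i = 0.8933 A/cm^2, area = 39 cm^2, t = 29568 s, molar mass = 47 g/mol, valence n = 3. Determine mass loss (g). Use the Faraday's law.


Apply Faraday's law: m = i*A*t*M / (n*F)
Total charge passed Q = i*A*t = 0.8933*39*29568 = 1030110.6816 C
m = Q*M/(n*F) = 1030110.6816*47/(3*96485) = 167.263 g

167.263 g


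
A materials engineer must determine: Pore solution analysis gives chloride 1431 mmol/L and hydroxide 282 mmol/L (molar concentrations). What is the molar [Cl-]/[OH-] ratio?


Threshold parameter = [Cl-] / [OH-] (molar basis; both in mmol/L, so units cancel)
Ratio = 1431 / 282 = 5.07

5.07


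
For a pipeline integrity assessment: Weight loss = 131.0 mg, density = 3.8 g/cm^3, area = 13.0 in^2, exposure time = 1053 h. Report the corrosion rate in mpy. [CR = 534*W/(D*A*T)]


Apply the mpy weight-loss relation: CR = 534 * W / (D * A * T)
Numerator: 534 * 131.0 = 69954.0
Denominator: 3.8 * 13.0 * 1053 = 52018.2
CR = 69954.0 / 52018.2 = 1.3448 mpy

1.3448 mpy


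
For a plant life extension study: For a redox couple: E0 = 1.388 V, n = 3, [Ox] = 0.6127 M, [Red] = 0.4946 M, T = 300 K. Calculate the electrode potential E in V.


Apply the Nernst equation: E = E0 + (RT/nF)*ln([Ox]/[Red])
Step 1: RT/nF = 8.314*300/(3*96485) = 0.00861688 V
Step 2: [Ox]/[Red] = 0.6127/0.4946 = 1.238779
Step 3: ln(1.238779) = 0.214126
Step 4: correction = 0.00861688 * 0.214126 = 0.0018 V
E = 1.388 + 0.0018 = 1.3898 V

1.3898 V


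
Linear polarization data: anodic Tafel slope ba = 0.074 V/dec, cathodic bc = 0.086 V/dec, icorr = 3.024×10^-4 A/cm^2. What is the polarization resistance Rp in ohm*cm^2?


Apply the Stern-Geary equation: Rp = ba*bc / (2.303*icorr*(ba+bc))
ba*bc = 0.074*0.086 = 0.006364
ba+bc = 0.16; 2.303*icorr*(ba+bc) = 2.303*3.024×10^-4*0.16 = 1.1142835×10^-4
Rp = 0.006364 / 1.1142835×10^-4 = 57.1 ohm*cm^2

57.1 ohm*cm^2


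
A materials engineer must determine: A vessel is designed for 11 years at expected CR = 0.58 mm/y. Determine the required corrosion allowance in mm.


Corrosion allowance = CR × design life
CA = 0.58 * 11 = 6.38 mm

6.38 mm


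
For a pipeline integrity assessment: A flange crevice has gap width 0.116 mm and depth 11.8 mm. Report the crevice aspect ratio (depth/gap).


Aspect ratio = depth / gap
Ratio = 11.8 / 0.116 = 101.7

101.7


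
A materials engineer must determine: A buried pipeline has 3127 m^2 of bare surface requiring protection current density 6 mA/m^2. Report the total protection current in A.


I = area * current density, then convert mA → A (÷1000)
I = 3127 * 6 / 1000 = 18.76 A

18.76 A


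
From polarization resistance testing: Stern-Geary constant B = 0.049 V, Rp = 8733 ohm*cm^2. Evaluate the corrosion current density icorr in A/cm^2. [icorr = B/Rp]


Apply the Stern-Geary relation: icorr = B / Rp
icorr = 0.049 / 8733 = 5.611×10^-6 A/cm^2

5.611×10^-6 A/cm^2


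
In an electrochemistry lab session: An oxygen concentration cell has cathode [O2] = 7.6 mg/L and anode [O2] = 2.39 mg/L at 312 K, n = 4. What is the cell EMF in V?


Apply the Nernst concentration-cell relation: E = (RT/nF)*ln(C_cathode/C_anode)
RT/nF = 8.314*312/(4*96485) = 0.00672117 V
ln(7.6/2.39) = 1.15685
E = 0.00672117 * 1.15685 = 0.00778 V

0.00778 V


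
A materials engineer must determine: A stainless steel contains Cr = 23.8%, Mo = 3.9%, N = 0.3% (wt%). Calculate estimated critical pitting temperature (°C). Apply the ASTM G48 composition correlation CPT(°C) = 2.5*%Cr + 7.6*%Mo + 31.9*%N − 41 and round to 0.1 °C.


Apply the ASTM G48 empirical CPT estimate: CPT(°C) = 2.5*%Cr + 7.6*%Mo + 31.9*%N − 41
2.5*23.8 = 59.5; 7.6*3.9 = 29.64; 31.9*0.3 = 9.57
CPT = 59.5 + 29.64 + 9.57 − 41 = 57.71 °C
Rounded to 0.1 °C: CPT ≈ 57.7 °C

57.7 °C


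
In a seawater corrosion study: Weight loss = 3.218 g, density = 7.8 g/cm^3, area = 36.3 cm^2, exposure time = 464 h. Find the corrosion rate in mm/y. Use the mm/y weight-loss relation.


Apply the mm/y weight-loss relation: CR = 87600 * W / (D * A * T)
Numerator: 87600 * 3.218 = 281896.8
Denominator: 7.8 * 36.3 * 464 = 131376.96
CR = 281896.8 / 131376.96 = 2.1457 mm/y

2.1457 mm/y


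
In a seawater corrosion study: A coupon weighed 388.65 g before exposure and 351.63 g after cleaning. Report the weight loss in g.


Weight loss = initial − final
WL = 388.65 − 351.63 = 37.02 g

37.02 g


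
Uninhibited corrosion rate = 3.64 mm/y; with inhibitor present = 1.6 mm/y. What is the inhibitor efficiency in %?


Apply the inhibitor-efficiency definition: IE = (CR_blank − CR_inh)/CR_blank × 100
IE = (3.64 − 1.6) / 3.64 × 100
IE = 2.04 / 3.64 × 100 = 56.0 %

56.0 %


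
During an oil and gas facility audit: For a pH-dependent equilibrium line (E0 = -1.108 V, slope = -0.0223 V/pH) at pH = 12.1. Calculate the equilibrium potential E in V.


Apply the Pourbaix line equation: E = E0 + slope*pH
E = -1.108 + (-0.0223)*12.1 = -1.108 + (-0.26983) = -1.37783 V
Rounded to 3 decimal places: E = -1.378 V

-1.378 V


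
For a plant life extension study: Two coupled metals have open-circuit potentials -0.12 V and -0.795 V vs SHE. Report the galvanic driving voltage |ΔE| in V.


Driving voltage is the absolute potential difference.
|ΔE| = |-0.12 − (-0.795)| = 0.675 V

0.675 V


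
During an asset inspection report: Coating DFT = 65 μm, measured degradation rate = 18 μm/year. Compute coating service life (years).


Service life = thickness / degradation rate
Life = 65 / 18 = 3.6 years

3.6 years


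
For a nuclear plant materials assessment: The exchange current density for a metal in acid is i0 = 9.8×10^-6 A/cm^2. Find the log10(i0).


i0 = 9.8×10^-6 A/cm^2
log10(i0) = -5.009

-5.009


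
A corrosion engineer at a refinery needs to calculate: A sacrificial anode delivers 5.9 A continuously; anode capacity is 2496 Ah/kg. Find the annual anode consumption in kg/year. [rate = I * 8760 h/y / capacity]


Annual consumption = current * hours per year / capacity
Rate = 5.9 * 8760 / 2496 = 20.7 kg/year

20.7 kg/year


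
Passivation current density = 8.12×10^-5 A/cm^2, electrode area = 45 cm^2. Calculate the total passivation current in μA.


I = i_pass * A, then convert A → μA (×10^6)
I = 8.12×10^-5 * 45 * 10^6 = 3654.0 μA

3654.0 μA


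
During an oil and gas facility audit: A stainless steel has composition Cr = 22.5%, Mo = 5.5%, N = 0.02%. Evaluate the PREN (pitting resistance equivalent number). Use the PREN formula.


Apply the PREN formula: PREN = Cr + 3.3*Mo + 16*N
PREN = 22.5 + 3.3*5.5 + 16*0.02
PREN = 22.5 + 18.15 + 0.32 = 40.97

40.97


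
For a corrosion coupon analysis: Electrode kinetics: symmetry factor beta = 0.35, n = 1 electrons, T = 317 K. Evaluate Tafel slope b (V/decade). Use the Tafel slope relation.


Apply the Tafel slope relation: b = 2.303*R*T/(beta*n*F)
Numerator: 2.303 * 8.314 * 317 = 6069.64
Denominator: 0.35 * 1 * 96485 = 33769.75
b = 6069.64 / 33769.75 = 0.1797 V/decade

0.1797 V/decade


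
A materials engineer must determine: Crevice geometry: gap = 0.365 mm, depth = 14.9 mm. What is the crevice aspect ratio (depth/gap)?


Aspect ratio = depth / gap
Ratio = 14.9 / 0.365 = 40.8

40.8


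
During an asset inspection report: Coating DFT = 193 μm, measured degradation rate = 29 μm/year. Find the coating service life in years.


Service life = thickness / degradation rate
Life = 193 / 29 = 6.7 years

6.7 years


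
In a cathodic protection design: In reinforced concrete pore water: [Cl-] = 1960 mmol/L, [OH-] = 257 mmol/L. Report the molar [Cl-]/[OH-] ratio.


Threshold parameter = [Cl-] / [OH-] (molar basis; both in mmol/L, so units cancel)
Ratio = 1960 / 257 = 7.63

7.63


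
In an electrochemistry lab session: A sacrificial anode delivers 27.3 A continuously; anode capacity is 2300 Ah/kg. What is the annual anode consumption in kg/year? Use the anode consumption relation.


Annual consumption = current * hours per year / capacity
Rate = 27.3 * 8760 / 2300 = 104.0 kg/year

104.0 kg/year


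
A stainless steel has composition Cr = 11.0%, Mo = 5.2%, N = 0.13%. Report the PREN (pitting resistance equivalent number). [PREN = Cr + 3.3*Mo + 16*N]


Apply the PREN formula: PREN = Cr + 3.3*Mo + 16*N
PREN = 11.0 + 3.3*5.2 + 16*0.13
PREN = 11.0 + 17.16 + 2.08 = 30.24

30.24


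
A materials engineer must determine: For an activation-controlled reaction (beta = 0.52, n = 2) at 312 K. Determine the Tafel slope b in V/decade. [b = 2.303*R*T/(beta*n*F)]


Apply the Tafel slope relation: b = 2.303*R*T/(beta*n*F)
Numerator: 2.303 * 8.314 * 312 = 5973.91
Denominator: 0.52 * 2 * 96485 = 100344.4
b = 5973.91 / 100344.4 = 0.06 V/decade

0.06 V/decade


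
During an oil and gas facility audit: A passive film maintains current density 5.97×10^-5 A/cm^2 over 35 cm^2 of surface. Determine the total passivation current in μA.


I = i_pass * A, then convert A → μA (×10^6)
I = 5.97×10^-5 * 35 * 10^6 = 2089.5 μA

2089.5 μA


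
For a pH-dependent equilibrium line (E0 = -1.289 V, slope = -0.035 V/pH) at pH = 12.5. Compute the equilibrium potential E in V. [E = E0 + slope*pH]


Apply the Pourbaix line equation: E = E0 + slope*pH
E = -1.289 + (-0.035)*12.5 = -1.289 + (-0.4375) = -1.7265 V
Rounded to 3 decimal places: E = -1.727 V

-1.727 V


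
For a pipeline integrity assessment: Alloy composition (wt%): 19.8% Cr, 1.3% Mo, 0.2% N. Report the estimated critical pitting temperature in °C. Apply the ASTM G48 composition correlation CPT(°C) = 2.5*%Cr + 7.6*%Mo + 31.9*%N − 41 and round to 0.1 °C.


Apply the ASTM G48 empirical CPT estimate: CPT(°C) = 2.5*%Cr + 7.6*%Mo + 31.9*%N − 41
2.5*19.8 = 49.5; 7.6*1.3 = 9.88; 31.9*0.2 = 6.38
CPT = 49.5 + 9.88 + 6.38 − 41 = 24.76 °C
Rounded to 0.1 °C: CPT ≈ 24.8 °C

24.8 °C


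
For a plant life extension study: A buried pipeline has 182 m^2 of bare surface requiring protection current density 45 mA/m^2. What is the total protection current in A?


I = area * current density, then convert mA → A (÷1000)
I = 182 * 45 / 1000 = 8.19 A

8.19 A


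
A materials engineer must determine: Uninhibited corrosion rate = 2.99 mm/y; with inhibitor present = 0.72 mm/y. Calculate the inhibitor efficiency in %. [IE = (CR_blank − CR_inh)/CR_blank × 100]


Apply the inhibitor-efficiency definition: IE = (CR_blank − CR_inh)/CR_blank × 100
IE = (2.99 − 0.72) / 2.99 × 100
IE = 2.27 / 2.99 × 100 = 75.9 %

75.9 %


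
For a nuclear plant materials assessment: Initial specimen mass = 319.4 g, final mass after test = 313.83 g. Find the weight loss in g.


Weight loss = initial − final
WL = 319.4 − 313.83 = 5.57 g

5.57 g


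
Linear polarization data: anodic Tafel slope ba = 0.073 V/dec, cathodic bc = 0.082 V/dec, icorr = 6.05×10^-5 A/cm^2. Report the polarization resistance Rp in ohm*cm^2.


Apply the Stern-Geary equation: Rp = ba*bc / (2.303*icorr*(ba+bc))
ba*bc = 0.073*0.082 = 0.005986
ba+bc = 0.155; 2.303*icorr*(ba+bc) = 2.303*6.05×10^-5*0.155 = 2.1596382×10^-5
Rp = 0.005986 / 2.1596382×10^-5 = 277.18 ohm*cm^2

277.18 ohm*cm^2


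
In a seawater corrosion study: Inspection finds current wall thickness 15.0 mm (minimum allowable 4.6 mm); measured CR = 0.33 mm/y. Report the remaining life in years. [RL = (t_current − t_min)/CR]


Apply the remaining-life relation: RL = (t_current − t_min) / CR
RL = (15.0 − 4.6) / 0.33 = 10.4 / 0.33 = 31.5 years

31.5 years


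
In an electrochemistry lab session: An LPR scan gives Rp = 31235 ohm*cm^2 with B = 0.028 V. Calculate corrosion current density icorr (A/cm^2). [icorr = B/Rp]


Apply the Stern-Geary relation: icorr = B / Rp
icorr = 0.028 / 31235 = 8.964×10^-7 A/cm^2

8.964×10^-7 A/cm^2


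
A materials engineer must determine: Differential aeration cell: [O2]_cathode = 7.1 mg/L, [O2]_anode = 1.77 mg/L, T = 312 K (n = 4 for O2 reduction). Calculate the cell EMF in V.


Apply the Nernst concentration-cell relation: E = (RT/nF)*ln(C_cathode/C_anode)
RT/nF = 8.314*312/(4*96485) = 0.00672117 V
ln(7.1/1.77) = 1.38912
E = 0.00672117 * 1.38912 = 0.00934 V

0.00934 V


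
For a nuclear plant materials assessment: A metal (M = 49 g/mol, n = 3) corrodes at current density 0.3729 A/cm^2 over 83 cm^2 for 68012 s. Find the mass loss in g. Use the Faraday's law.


Apply Faraday's law: m = i*A*t*M / (n*F)
Total charge passed Q = i*A*t = 0.3729*83*68012 = 2105019.0084 C
m = Q*M/(n*F) = 2105019.0084*49/(3*96485) = 356.34531 g

356.34531 g


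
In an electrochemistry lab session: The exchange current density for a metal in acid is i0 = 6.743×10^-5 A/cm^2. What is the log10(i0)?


i0 = 6.743×10^-5 A/cm^2
log10(i0) = -4.171

-4.171


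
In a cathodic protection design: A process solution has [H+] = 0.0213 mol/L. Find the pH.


pH = −log10[H+]
pH = −log10(0.0213) = 1.67

1.67


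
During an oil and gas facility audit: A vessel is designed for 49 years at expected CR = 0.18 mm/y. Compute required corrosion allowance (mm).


Corrosion allowance = CR × design life
CA = 0.18 * 49 = 8.82 mm

8.82 mm


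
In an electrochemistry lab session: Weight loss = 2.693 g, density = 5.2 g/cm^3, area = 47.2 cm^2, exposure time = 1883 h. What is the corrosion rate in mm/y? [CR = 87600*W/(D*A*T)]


Apply the mm/y weight-loss relation: CR = 87600 * W / (D * A * T)
Numerator: 87600 * 2.693 = 235906.8
Denominator: 5.2 * 47.2 * 1883 = 462163.52
CR = 235906.8 / 462163.52 = 0.5104 mm/y

0.5104 mm/y


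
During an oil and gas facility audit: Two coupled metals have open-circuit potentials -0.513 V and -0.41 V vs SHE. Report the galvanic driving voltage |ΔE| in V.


Driving voltage is the absolute potential difference.
|ΔE| = |-0.513 − (-0.41)| = 0.103 V

0.103 V


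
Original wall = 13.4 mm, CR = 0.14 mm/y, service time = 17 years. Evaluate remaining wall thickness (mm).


Remaining wall = original − CR × time
t = 13.4 − 0.14*17 = 13.4 − 2.38 = 11.02 mm

11.02 mm


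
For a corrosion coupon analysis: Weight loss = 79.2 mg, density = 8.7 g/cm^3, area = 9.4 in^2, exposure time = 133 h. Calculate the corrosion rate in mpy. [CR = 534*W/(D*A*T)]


Apply the mpy weight-loss relation: CR = 534 * W / (D * A * T)
Numerator: 534 * 79.2 = 42292.8
Denominator: 8.7 * 9.4 * 133 = 10876.74
CR = 42292.8 / 10876.74 = 3.88837 mpy

3.88837 mpy


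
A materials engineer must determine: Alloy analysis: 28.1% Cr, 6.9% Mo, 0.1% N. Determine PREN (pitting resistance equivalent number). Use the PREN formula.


Apply the PREN formula: PREN = Cr + 3.3*Mo + 16*N
PREN = 28.1 + 3.3*6.9 + 16*0.1
PREN = 28.1 + 22.77 + 1.6 = 52.47

52.47


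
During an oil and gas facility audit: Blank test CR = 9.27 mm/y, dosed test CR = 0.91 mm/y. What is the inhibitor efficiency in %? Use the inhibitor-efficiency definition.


Apply the inhibitor-efficiency definition: IE = (CR_blank − CR_inh)/CR_blank × 100
IE = (9.27 − 0.91) / 9.27 × 100
IE = 8.36 / 9.27 × 100 = 90.2 %

90.2 %


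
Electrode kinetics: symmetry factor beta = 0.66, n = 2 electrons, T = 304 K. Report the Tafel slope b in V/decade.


Apply the Tafel slope relation: b = 2.303*R*T/(beta*n*F)
Numerator: 2.303 * 8.314 * 304 = 5820.73
Denominator: 0.66 * 2 * 96485 = 127360.2
b = 5820.73 / 127360.2 = 0.0457 V/decade

0.0457 V/decade


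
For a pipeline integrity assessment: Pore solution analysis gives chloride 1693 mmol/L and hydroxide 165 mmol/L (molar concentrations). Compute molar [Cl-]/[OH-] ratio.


Threshold parameter = [Cl-] / [OH-] (molar basis; both in mmol/L, so units cancel)
Ratio = 1693 / 165 = 10.26

10.26


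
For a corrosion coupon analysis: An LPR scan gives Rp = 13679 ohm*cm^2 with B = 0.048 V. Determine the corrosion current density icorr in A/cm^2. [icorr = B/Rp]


Apply the Stern-Geary relation: icorr = B / Rp
icorr = 0.048 / 13679 = 3.509×10^-6 A/cm^2

3.509×10^-6 A/cm^2


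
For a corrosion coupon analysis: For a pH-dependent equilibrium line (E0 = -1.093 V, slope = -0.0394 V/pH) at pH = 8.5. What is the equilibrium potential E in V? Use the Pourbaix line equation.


Apply the Pourbaix line equation: E = E0 + slope*pH
E = -1.093 + (-0.0394)*8.5 = -1.093 + (-0.3349) = -1.4279 V
Rounded to 4 decimal places: E = -1.4279 V

-1.4279 V
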